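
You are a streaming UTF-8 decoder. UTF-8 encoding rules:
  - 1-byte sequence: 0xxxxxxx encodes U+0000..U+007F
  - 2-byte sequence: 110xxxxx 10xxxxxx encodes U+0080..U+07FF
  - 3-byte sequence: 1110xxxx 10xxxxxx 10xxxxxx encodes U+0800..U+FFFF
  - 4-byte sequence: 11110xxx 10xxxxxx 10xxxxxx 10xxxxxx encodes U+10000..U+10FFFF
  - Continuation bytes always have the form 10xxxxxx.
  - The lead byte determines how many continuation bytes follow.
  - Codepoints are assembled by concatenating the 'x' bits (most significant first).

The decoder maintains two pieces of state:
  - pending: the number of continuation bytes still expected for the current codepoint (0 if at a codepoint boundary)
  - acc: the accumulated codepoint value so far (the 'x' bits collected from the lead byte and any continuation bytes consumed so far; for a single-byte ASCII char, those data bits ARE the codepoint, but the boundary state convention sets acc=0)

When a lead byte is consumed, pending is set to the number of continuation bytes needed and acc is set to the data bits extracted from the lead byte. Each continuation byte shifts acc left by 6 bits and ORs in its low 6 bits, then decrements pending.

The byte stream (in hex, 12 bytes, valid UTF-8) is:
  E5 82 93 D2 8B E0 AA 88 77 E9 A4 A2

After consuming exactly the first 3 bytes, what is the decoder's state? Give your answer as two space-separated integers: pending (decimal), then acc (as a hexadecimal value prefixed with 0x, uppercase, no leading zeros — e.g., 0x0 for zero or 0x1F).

Byte[0]=E5: 3-byte lead. pending=2, acc=0x5
Byte[1]=82: continuation. acc=(acc<<6)|0x02=0x142, pending=1
Byte[2]=93: continuation. acc=(acc<<6)|0x13=0x5093, pending=0

Answer: 0 0x5093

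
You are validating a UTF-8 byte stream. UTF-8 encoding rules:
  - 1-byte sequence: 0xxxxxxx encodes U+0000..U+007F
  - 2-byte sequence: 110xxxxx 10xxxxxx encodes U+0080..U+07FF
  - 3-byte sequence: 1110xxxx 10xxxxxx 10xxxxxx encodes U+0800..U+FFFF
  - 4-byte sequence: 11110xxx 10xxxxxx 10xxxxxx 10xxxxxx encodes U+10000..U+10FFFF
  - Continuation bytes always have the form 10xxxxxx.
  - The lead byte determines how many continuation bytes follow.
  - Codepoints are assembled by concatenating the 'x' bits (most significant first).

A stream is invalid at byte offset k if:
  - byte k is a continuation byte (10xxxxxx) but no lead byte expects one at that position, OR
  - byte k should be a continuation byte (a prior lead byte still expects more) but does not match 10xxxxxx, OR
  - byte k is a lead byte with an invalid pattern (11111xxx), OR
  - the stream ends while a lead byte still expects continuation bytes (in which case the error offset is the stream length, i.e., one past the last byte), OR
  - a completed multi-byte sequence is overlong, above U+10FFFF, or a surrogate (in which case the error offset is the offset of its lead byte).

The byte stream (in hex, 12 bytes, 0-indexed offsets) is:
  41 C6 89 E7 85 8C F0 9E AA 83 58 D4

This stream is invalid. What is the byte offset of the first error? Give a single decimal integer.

Byte[0]=41: 1-byte ASCII. cp=U+0041
Byte[1]=C6: 2-byte lead, need 1 cont bytes. acc=0x6
Byte[2]=89: continuation. acc=(acc<<6)|0x09=0x189
Completed: cp=U+0189 (starts at byte 1)
Byte[3]=E7: 3-byte lead, need 2 cont bytes. acc=0x7
Byte[4]=85: continuation. acc=(acc<<6)|0x05=0x1C5
Byte[5]=8C: continuation. acc=(acc<<6)|0x0C=0x714C
Completed: cp=U+714C (starts at byte 3)
Byte[6]=F0: 4-byte lead, need 3 cont bytes. acc=0x0
Byte[7]=9E: continuation. acc=(acc<<6)|0x1E=0x1E
Byte[8]=AA: continuation. acc=(acc<<6)|0x2A=0x7AA
Byte[9]=83: continuation. acc=(acc<<6)|0x03=0x1EA83
Completed: cp=U+1EA83 (starts at byte 6)
Byte[10]=58: 1-byte ASCII. cp=U+0058
Byte[11]=D4: 2-byte lead, need 1 cont bytes. acc=0x14
Byte[12]: stream ended, expected continuation. INVALID

Answer: 12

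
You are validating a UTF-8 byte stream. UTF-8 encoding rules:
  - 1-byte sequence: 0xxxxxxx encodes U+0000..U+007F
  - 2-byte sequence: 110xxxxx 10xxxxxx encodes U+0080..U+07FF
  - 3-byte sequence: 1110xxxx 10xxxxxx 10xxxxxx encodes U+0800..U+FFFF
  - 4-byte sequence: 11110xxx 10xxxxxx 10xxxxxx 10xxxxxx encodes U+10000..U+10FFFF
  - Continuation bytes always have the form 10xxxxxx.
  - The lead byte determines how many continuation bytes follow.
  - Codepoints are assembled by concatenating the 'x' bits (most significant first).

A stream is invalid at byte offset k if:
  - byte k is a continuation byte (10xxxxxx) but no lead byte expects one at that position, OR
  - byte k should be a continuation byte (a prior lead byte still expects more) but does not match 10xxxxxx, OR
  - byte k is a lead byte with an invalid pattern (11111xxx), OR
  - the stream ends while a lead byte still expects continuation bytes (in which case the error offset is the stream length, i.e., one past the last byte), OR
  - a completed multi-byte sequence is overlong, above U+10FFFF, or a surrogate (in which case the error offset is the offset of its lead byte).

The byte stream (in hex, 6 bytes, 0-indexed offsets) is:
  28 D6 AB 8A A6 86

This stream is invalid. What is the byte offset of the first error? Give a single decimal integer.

Byte[0]=28: 1-byte ASCII. cp=U+0028
Byte[1]=D6: 2-byte lead, need 1 cont bytes. acc=0x16
Byte[2]=AB: continuation. acc=(acc<<6)|0x2B=0x5AB
Completed: cp=U+05AB (starts at byte 1)
Byte[3]=8A: INVALID lead byte (not 0xxx/110x/1110/11110)

Answer: 3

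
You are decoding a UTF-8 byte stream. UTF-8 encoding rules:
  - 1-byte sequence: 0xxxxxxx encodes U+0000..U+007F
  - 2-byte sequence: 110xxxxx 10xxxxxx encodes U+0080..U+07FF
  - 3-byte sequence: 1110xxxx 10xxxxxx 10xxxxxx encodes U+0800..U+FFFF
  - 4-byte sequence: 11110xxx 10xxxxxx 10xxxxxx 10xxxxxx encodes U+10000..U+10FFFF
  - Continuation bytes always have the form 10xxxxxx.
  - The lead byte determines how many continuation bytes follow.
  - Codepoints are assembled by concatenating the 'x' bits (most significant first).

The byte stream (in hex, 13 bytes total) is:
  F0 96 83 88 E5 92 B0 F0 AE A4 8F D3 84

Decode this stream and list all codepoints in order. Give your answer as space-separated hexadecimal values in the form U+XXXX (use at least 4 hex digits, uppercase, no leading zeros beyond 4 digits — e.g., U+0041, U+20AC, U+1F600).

Byte[0]=F0: 4-byte lead, need 3 cont bytes. acc=0x0
Byte[1]=96: continuation. acc=(acc<<6)|0x16=0x16
Byte[2]=83: continuation. acc=(acc<<6)|0x03=0x583
Byte[3]=88: continuation. acc=(acc<<6)|0x08=0x160C8
Completed: cp=U+160C8 (starts at byte 0)
Byte[4]=E5: 3-byte lead, need 2 cont bytes. acc=0x5
Byte[5]=92: continuation. acc=(acc<<6)|0x12=0x152
Byte[6]=B0: continuation. acc=(acc<<6)|0x30=0x54B0
Completed: cp=U+54B0 (starts at byte 4)
Byte[7]=F0: 4-byte lead, need 3 cont bytes. acc=0x0
Byte[8]=AE: continuation. acc=(acc<<6)|0x2E=0x2E
Byte[9]=A4: continuation. acc=(acc<<6)|0x24=0xBA4
Byte[10]=8F: continuation. acc=(acc<<6)|0x0F=0x2E90F
Completed: cp=U+2E90F (starts at byte 7)
Byte[11]=D3: 2-byte lead, need 1 cont bytes. acc=0x13
Byte[12]=84: continuation. acc=(acc<<6)|0x04=0x4C4
Completed: cp=U+04C4 (starts at byte 11)

Answer: U+160C8 U+54B0 U+2E90F U+04C4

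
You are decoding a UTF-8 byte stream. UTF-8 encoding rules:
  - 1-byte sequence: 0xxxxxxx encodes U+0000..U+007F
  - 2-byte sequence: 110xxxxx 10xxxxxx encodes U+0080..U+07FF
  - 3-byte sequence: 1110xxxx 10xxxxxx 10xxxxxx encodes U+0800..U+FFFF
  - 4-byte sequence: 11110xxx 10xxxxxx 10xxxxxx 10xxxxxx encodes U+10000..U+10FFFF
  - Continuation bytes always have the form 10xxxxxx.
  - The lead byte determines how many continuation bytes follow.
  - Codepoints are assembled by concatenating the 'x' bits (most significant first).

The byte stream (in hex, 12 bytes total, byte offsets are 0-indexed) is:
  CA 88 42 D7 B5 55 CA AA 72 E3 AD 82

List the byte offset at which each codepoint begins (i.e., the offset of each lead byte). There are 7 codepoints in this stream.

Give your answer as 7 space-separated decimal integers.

Byte[0]=CA: 2-byte lead, need 1 cont bytes. acc=0xA
Byte[1]=88: continuation. acc=(acc<<6)|0x08=0x288
Completed: cp=U+0288 (starts at byte 0)
Byte[2]=42: 1-byte ASCII. cp=U+0042
Byte[3]=D7: 2-byte lead, need 1 cont bytes. acc=0x17
Byte[4]=B5: continuation. acc=(acc<<6)|0x35=0x5F5
Completed: cp=U+05F5 (starts at byte 3)
Byte[5]=55: 1-byte ASCII. cp=U+0055
Byte[6]=CA: 2-byte lead, need 1 cont bytes. acc=0xA
Byte[7]=AA: continuation. acc=(acc<<6)|0x2A=0x2AA
Completed: cp=U+02AA (starts at byte 6)
Byte[8]=72: 1-byte ASCII. cp=U+0072
Byte[9]=E3: 3-byte lead, need 2 cont bytes. acc=0x3
Byte[10]=AD: continuation. acc=(acc<<6)|0x2D=0xED
Byte[11]=82: continuation. acc=(acc<<6)|0x02=0x3B42
Completed: cp=U+3B42 (starts at byte 9)

Answer: 0 2 3 5 6 8 9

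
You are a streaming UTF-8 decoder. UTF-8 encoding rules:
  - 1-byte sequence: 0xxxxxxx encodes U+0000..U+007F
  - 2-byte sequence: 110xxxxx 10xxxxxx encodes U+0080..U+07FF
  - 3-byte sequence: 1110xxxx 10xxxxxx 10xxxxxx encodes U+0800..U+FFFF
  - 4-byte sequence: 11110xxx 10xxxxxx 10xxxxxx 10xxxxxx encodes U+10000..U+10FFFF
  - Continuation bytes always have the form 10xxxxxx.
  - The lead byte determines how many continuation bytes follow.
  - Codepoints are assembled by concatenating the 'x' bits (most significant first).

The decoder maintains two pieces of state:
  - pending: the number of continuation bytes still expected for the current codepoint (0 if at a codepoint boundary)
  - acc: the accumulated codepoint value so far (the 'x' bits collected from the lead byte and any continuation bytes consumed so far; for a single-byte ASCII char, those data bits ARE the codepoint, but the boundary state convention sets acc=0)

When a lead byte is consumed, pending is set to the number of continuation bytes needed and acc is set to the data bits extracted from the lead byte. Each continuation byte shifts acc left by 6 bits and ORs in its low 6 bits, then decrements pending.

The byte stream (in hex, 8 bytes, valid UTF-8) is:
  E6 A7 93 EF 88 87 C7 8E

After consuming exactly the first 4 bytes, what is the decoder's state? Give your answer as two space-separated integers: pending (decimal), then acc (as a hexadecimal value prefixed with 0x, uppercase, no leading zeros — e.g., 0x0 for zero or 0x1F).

Byte[0]=E6: 3-byte lead. pending=2, acc=0x6
Byte[1]=A7: continuation. acc=(acc<<6)|0x27=0x1A7, pending=1
Byte[2]=93: continuation. acc=(acc<<6)|0x13=0x69D3, pending=0
Byte[3]=EF: 3-byte lead. pending=2, acc=0xF

Answer: 2 0xF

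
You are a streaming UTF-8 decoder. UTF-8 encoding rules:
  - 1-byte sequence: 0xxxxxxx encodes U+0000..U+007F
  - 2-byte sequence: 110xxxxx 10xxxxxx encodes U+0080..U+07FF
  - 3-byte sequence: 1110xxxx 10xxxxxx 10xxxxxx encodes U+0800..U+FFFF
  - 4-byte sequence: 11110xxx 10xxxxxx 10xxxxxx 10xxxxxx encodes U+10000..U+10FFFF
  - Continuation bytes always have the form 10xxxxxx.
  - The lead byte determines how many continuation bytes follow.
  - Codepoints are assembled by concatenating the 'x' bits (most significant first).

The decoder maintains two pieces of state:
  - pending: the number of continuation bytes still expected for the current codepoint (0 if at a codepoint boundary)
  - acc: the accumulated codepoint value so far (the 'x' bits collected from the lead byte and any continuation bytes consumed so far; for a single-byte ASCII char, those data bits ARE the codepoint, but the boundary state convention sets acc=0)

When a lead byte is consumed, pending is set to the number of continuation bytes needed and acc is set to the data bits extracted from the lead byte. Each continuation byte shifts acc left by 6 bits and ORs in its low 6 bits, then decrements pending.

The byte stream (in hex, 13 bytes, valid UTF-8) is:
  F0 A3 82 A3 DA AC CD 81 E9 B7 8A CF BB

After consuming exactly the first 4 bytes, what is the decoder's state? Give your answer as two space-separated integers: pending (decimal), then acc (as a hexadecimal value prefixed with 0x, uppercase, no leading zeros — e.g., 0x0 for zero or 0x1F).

Answer: 0 0x230A3

Derivation:
Byte[0]=F0: 4-byte lead. pending=3, acc=0x0
Byte[1]=A3: continuation. acc=(acc<<6)|0x23=0x23, pending=2
Byte[2]=82: continuation. acc=(acc<<6)|0x02=0x8C2, pending=1
Byte[3]=A3: continuation. acc=(acc<<6)|0x23=0x230A3, pending=0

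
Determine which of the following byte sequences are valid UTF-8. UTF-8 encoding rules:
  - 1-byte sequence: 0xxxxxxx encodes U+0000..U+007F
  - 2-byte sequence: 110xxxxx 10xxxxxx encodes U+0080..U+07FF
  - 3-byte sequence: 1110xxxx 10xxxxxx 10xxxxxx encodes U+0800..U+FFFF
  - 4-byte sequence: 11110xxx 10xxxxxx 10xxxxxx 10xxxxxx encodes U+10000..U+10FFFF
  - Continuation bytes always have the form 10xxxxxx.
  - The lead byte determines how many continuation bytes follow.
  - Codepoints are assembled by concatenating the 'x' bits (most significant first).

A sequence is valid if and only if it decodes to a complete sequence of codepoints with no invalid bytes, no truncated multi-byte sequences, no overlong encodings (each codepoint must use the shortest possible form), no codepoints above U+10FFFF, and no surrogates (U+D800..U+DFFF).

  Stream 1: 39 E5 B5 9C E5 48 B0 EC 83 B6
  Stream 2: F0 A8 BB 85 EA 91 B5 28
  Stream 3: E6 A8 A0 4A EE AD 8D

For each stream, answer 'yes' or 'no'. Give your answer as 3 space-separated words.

Answer: no yes yes

Derivation:
Stream 1: error at byte offset 5. INVALID
Stream 2: decodes cleanly. VALID
Stream 3: decodes cleanly. VALID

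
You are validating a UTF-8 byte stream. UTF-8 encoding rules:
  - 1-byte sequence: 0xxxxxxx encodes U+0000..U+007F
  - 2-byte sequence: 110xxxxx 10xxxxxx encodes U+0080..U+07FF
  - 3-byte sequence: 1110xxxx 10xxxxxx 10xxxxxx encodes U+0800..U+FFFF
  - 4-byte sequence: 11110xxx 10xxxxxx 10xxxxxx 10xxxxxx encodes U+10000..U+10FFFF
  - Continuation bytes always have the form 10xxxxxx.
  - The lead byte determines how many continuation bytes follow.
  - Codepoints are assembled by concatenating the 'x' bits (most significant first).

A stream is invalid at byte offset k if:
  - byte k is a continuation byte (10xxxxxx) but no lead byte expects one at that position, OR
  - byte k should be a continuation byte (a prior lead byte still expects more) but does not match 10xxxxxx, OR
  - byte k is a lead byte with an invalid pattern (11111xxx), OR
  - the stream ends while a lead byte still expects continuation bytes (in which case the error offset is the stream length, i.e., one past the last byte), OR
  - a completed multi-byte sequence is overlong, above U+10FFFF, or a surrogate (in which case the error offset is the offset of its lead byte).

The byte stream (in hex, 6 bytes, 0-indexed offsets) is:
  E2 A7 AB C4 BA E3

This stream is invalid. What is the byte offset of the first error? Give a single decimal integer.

Byte[0]=E2: 3-byte lead, need 2 cont bytes. acc=0x2
Byte[1]=A7: continuation. acc=(acc<<6)|0x27=0xA7
Byte[2]=AB: continuation. acc=(acc<<6)|0x2B=0x29EB
Completed: cp=U+29EB (starts at byte 0)
Byte[3]=C4: 2-byte lead, need 1 cont bytes. acc=0x4
Byte[4]=BA: continuation. acc=(acc<<6)|0x3A=0x13A
Completed: cp=U+013A (starts at byte 3)
Byte[5]=E3: 3-byte lead, need 2 cont bytes. acc=0x3
Byte[6]: stream ended, expected continuation. INVALID

Answer: 6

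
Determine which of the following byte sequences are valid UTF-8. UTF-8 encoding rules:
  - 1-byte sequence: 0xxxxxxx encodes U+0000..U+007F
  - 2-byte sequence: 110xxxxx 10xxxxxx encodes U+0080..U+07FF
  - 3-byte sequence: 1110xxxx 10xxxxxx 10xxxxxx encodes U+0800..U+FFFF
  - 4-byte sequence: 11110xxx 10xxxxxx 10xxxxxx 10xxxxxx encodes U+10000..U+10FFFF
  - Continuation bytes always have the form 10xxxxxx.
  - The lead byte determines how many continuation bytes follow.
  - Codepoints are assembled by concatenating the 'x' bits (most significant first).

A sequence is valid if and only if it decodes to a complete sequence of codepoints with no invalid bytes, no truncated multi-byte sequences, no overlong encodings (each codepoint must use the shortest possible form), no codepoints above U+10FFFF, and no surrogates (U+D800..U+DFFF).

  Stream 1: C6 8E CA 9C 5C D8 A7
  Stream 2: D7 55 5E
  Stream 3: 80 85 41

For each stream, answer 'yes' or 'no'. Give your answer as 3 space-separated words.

Answer: yes no no

Derivation:
Stream 1: decodes cleanly. VALID
Stream 2: error at byte offset 1. INVALID
Stream 3: error at byte offset 0. INVALID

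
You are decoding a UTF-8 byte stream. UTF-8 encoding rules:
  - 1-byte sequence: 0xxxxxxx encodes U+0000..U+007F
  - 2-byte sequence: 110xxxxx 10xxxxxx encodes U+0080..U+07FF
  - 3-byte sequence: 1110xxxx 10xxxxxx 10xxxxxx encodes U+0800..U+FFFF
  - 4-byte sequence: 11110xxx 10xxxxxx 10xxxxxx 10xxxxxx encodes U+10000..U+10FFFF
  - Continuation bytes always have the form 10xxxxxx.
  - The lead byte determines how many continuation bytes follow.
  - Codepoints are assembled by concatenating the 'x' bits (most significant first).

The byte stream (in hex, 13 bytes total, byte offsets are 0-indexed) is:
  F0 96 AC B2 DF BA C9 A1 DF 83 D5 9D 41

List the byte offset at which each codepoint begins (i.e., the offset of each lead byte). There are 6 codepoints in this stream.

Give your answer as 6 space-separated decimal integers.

Answer: 0 4 6 8 10 12

Derivation:
Byte[0]=F0: 4-byte lead, need 3 cont bytes. acc=0x0
Byte[1]=96: continuation. acc=(acc<<6)|0x16=0x16
Byte[2]=AC: continuation. acc=(acc<<6)|0x2C=0x5AC
Byte[3]=B2: continuation. acc=(acc<<6)|0x32=0x16B32
Completed: cp=U+16B32 (starts at byte 0)
Byte[4]=DF: 2-byte lead, need 1 cont bytes. acc=0x1F
Byte[5]=BA: continuation. acc=(acc<<6)|0x3A=0x7FA
Completed: cp=U+07FA (starts at byte 4)
Byte[6]=C9: 2-byte lead, need 1 cont bytes. acc=0x9
Byte[7]=A1: continuation. acc=(acc<<6)|0x21=0x261
Completed: cp=U+0261 (starts at byte 6)
Byte[8]=DF: 2-byte lead, need 1 cont bytes. acc=0x1F
Byte[9]=83: continuation. acc=(acc<<6)|0x03=0x7C3
Completed: cp=U+07C3 (starts at byte 8)
Byte[10]=D5: 2-byte lead, need 1 cont bytes. acc=0x15
Byte[11]=9D: continuation. acc=(acc<<6)|0x1D=0x55D
Completed: cp=U+055D (starts at byte 10)
Byte[12]=41: 1-byte ASCII. cp=U+0041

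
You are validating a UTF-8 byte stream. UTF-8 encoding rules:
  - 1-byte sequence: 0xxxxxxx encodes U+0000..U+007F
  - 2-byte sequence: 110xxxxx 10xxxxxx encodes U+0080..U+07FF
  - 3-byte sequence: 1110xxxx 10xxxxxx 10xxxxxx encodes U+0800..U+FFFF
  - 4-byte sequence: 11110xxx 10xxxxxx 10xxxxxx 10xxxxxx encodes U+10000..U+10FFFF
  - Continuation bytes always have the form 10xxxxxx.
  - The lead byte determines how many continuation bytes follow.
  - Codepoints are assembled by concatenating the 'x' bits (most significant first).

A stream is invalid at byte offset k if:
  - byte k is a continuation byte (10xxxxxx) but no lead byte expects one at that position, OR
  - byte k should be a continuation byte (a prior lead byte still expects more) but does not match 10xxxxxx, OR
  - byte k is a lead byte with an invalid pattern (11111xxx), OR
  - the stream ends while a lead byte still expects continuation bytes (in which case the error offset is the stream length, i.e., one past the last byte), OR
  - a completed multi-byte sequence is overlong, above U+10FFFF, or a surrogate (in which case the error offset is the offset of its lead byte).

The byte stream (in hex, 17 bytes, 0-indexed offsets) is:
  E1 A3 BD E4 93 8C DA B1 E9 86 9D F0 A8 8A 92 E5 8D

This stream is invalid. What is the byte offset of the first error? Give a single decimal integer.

Answer: 17

Derivation:
Byte[0]=E1: 3-byte lead, need 2 cont bytes. acc=0x1
Byte[1]=A3: continuation. acc=(acc<<6)|0x23=0x63
Byte[2]=BD: continuation. acc=(acc<<6)|0x3D=0x18FD
Completed: cp=U+18FD (starts at byte 0)
Byte[3]=E4: 3-byte lead, need 2 cont bytes. acc=0x4
Byte[4]=93: continuation. acc=(acc<<6)|0x13=0x113
Byte[5]=8C: continuation. acc=(acc<<6)|0x0C=0x44CC
Completed: cp=U+44CC (starts at byte 3)
Byte[6]=DA: 2-byte lead, need 1 cont bytes. acc=0x1A
Byte[7]=B1: continuation. acc=(acc<<6)|0x31=0x6B1
Completed: cp=U+06B1 (starts at byte 6)
Byte[8]=E9: 3-byte lead, need 2 cont bytes. acc=0x9
Byte[9]=86: continuation. acc=(acc<<6)|0x06=0x246
Byte[10]=9D: continuation. acc=(acc<<6)|0x1D=0x919D
Completed: cp=U+919D (starts at byte 8)
Byte[11]=F0: 4-byte lead, need 3 cont bytes. acc=0x0
Byte[12]=A8: continuation. acc=(acc<<6)|0x28=0x28
Byte[13]=8A: continuation. acc=(acc<<6)|0x0A=0xA0A
Byte[14]=92: continuation. acc=(acc<<6)|0x12=0x28292
Completed: cp=U+28292 (starts at byte 11)
Byte[15]=E5: 3-byte lead, need 2 cont bytes. acc=0x5
Byte[16]=8D: continuation. acc=(acc<<6)|0x0D=0x14D
Byte[17]: stream ended, expected continuation. INVALID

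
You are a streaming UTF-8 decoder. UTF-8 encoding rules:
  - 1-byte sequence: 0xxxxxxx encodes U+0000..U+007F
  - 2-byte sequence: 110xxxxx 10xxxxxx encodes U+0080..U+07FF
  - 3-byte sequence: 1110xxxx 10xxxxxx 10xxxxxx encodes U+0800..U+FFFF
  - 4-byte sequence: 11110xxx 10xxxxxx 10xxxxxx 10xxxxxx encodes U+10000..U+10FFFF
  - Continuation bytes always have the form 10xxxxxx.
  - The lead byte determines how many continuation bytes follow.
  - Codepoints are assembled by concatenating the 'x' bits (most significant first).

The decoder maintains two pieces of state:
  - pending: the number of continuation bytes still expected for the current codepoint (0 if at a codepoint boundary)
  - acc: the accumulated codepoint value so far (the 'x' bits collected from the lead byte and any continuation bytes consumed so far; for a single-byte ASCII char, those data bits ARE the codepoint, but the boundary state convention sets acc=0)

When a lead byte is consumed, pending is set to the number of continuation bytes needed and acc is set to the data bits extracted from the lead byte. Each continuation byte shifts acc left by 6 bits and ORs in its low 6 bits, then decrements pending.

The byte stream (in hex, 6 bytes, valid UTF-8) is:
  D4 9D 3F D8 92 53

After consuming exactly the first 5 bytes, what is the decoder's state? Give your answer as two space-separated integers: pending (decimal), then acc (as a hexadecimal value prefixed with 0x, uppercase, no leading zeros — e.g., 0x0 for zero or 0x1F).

Byte[0]=D4: 2-byte lead. pending=1, acc=0x14
Byte[1]=9D: continuation. acc=(acc<<6)|0x1D=0x51D, pending=0
Byte[2]=3F: 1-byte. pending=0, acc=0x0
Byte[3]=D8: 2-byte lead. pending=1, acc=0x18
Byte[4]=92: continuation. acc=(acc<<6)|0x12=0x612, pending=0

Answer: 0 0x612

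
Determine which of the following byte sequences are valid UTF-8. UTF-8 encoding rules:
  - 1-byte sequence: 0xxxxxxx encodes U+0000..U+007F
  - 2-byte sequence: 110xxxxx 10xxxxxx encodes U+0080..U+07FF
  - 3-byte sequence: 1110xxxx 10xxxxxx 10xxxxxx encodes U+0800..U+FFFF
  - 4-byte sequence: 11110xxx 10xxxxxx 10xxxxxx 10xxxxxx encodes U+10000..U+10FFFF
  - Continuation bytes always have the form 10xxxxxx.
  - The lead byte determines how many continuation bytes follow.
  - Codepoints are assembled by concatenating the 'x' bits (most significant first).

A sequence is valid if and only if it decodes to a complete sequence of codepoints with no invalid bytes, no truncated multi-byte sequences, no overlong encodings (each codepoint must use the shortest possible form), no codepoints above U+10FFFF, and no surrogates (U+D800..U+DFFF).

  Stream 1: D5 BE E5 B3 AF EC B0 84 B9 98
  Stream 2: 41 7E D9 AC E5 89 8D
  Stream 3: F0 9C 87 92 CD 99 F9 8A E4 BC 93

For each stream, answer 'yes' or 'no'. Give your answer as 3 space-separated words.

Answer: no yes no

Derivation:
Stream 1: error at byte offset 8. INVALID
Stream 2: decodes cleanly. VALID
Stream 3: error at byte offset 6. INVALID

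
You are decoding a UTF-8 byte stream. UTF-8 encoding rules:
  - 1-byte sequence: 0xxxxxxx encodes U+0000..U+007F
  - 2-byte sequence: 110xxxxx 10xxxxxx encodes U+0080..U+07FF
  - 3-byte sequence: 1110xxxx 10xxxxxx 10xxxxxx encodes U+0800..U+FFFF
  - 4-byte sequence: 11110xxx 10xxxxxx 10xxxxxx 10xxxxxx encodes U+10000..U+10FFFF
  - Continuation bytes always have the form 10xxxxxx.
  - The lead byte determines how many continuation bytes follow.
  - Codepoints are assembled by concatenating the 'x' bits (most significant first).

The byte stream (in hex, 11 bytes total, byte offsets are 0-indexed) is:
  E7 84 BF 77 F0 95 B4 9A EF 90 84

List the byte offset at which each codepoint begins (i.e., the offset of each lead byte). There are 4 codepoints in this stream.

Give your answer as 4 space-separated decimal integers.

Byte[0]=E7: 3-byte lead, need 2 cont bytes. acc=0x7
Byte[1]=84: continuation. acc=(acc<<6)|0x04=0x1C4
Byte[2]=BF: continuation. acc=(acc<<6)|0x3F=0x713F
Completed: cp=U+713F (starts at byte 0)
Byte[3]=77: 1-byte ASCII. cp=U+0077
Byte[4]=F0: 4-byte lead, need 3 cont bytes. acc=0x0
Byte[5]=95: continuation. acc=(acc<<6)|0x15=0x15
Byte[6]=B4: continuation. acc=(acc<<6)|0x34=0x574
Byte[7]=9A: continuation. acc=(acc<<6)|0x1A=0x15D1A
Completed: cp=U+15D1A (starts at byte 4)
Byte[8]=EF: 3-byte lead, need 2 cont bytes. acc=0xF
Byte[9]=90: continuation. acc=(acc<<6)|0x10=0x3D0
Byte[10]=84: continuation. acc=(acc<<6)|0x04=0xF404
Completed: cp=U+F404 (starts at byte 8)

Answer: 0 3 4 8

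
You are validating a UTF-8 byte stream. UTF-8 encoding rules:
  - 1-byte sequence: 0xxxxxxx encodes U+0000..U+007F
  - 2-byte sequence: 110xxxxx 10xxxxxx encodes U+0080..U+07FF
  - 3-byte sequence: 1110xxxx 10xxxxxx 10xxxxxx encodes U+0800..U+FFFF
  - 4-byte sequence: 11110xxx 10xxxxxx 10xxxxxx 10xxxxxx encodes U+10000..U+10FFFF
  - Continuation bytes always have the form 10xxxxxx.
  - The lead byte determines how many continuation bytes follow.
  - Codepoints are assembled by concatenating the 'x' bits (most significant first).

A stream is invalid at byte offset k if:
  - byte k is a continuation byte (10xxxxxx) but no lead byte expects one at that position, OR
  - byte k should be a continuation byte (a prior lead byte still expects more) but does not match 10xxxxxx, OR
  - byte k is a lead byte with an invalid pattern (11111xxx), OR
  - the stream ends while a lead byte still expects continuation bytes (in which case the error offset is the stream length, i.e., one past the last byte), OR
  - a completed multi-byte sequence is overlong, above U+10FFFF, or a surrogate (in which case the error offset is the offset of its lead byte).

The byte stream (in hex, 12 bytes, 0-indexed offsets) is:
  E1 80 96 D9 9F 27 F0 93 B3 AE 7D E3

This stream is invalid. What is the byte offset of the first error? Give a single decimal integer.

Byte[0]=E1: 3-byte lead, need 2 cont bytes. acc=0x1
Byte[1]=80: continuation. acc=(acc<<6)|0x00=0x40
Byte[2]=96: continuation. acc=(acc<<6)|0x16=0x1016
Completed: cp=U+1016 (starts at byte 0)
Byte[3]=D9: 2-byte lead, need 1 cont bytes. acc=0x19
Byte[4]=9F: continuation. acc=(acc<<6)|0x1F=0x65F
Completed: cp=U+065F (starts at byte 3)
Byte[5]=27: 1-byte ASCII. cp=U+0027
Byte[6]=F0: 4-byte lead, need 3 cont bytes. acc=0x0
Byte[7]=93: continuation. acc=(acc<<6)|0x13=0x13
Byte[8]=B3: continuation. acc=(acc<<6)|0x33=0x4F3
Byte[9]=AE: continuation. acc=(acc<<6)|0x2E=0x13CEE
Completed: cp=U+13CEE (starts at byte 6)
Byte[10]=7D: 1-byte ASCII. cp=U+007D
Byte[11]=E3: 3-byte lead, need 2 cont bytes. acc=0x3
Byte[12]: stream ended, expected continuation. INVALID

Answer: 12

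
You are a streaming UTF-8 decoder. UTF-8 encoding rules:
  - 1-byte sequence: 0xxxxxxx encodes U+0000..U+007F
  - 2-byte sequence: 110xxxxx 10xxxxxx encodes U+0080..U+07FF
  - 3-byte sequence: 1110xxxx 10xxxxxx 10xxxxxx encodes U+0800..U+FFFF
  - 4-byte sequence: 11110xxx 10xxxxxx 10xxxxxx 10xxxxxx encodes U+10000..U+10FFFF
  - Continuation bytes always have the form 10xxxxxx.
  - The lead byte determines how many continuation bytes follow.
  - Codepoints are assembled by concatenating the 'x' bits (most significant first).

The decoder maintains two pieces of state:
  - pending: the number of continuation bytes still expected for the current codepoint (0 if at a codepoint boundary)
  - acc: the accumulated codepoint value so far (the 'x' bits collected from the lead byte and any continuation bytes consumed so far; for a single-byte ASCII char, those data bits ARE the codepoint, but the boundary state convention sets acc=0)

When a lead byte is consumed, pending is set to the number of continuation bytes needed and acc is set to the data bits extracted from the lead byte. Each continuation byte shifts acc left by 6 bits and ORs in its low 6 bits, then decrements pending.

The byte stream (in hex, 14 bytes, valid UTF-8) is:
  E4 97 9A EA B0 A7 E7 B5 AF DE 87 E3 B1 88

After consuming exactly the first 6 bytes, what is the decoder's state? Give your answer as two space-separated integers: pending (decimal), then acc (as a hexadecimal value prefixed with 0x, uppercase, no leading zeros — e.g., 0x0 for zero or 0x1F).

Answer: 0 0xAC27

Derivation:
Byte[0]=E4: 3-byte lead. pending=2, acc=0x4
Byte[1]=97: continuation. acc=(acc<<6)|0x17=0x117, pending=1
Byte[2]=9A: continuation. acc=(acc<<6)|0x1A=0x45DA, pending=0
Byte[3]=EA: 3-byte lead. pending=2, acc=0xA
Byte[4]=B0: continuation. acc=(acc<<6)|0x30=0x2B0, pending=1
Byte[5]=A7: continuation. acc=(acc<<6)|0x27=0xAC27, pending=0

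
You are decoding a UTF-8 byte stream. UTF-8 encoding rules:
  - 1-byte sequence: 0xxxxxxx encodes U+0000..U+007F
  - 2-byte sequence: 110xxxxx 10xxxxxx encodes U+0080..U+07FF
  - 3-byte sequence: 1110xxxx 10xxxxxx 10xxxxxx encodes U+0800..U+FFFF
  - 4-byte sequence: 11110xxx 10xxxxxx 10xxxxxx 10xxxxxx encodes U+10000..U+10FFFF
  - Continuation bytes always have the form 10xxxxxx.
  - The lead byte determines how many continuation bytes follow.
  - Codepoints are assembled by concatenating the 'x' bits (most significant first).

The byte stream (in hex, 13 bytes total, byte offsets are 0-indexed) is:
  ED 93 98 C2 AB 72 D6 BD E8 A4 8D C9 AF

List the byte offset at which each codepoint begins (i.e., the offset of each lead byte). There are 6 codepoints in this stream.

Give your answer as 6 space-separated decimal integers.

Answer: 0 3 5 6 8 11

Derivation:
Byte[0]=ED: 3-byte lead, need 2 cont bytes. acc=0xD
Byte[1]=93: continuation. acc=(acc<<6)|0x13=0x353
Byte[2]=98: continuation. acc=(acc<<6)|0x18=0xD4D8
Completed: cp=U+D4D8 (starts at byte 0)
Byte[3]=C2: 2-byte lead, need 1 cont bytes. acc=0x2
Byte[4]=AB: continuation. acc=(acc<<6)|0x2B=0xAB
Completed: cp=U+00AB (starts at byte 3)
Byte[5]=72: 1-byte ASCII. cp=U+0072
Byte[6]=D6: 2-byte lead, need 1 cont bytes. acc=0x16
Byte[7]=BD: continuation. acc=(acc<<6)|0x3D=0x5BD
Completed: cp=U+05BD (starts at byte 6)
Byte[8]=E8: 3-byte lead, need 2 cont bytes. acc=0x8
Byte[9]=A4: continuation. acc=(acc<<6)|0x24=0x224
Byte[10]=8D: continuation. acc=(acc<<6)|0x0D=0x890D
Completed: cp=U+890D (starts at byte 8)
Byte[11]=C9: 2-byte lead, need 1 cont bytes. acc=0x9
Byte[12]=AF: continuation. acc=(acc<<6)|0x2F=0x26F
Completed: cp=U+026F (starts at byte 11)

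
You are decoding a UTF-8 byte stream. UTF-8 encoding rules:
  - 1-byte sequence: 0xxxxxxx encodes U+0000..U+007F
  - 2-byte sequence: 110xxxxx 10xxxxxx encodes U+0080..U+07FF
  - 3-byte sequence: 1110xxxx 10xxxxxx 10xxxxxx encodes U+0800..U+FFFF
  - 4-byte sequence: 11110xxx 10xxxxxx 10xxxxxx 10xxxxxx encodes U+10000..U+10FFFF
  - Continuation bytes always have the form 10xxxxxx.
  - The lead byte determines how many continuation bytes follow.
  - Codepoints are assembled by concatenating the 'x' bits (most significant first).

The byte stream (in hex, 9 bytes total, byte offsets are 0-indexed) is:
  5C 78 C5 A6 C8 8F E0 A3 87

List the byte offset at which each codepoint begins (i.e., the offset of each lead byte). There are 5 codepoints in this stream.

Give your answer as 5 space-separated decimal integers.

Byte[0]=5C: 1-byte ASCII. cp=U+005C
Byte[1]=78: 1-byte ASCII. cp=U+0078
Byte[2]=C5: 2-byte lead, need 1 cont bytes. acc=0x5
Byte[3]=A6: continuation. acc=(acc<<6)|0x26=0x166
Completed: cp=U+0166 (starts at byte 2)
Byte[4]=C8: 2-byte lead, need 1 cont bytes. acc=0x8
Byte[5]=8F: continuation. acc=(acc<<6)|0x0F=0x20F
Completed: cp=U+020F (starts at byte 4)
Byte[6]=E0: 3-byte lead, need 2 cont bytes. acc=0x0
Byte[7]=A3: continuation. acc=(acc<<6)|0x23=0x23
Byte[8]=87: continuation. acc=(acc<<6)|0x07=0x8C7
Completed: cp=U+08C7 (starts at byte 6)

Answer: 0 1 2 4 6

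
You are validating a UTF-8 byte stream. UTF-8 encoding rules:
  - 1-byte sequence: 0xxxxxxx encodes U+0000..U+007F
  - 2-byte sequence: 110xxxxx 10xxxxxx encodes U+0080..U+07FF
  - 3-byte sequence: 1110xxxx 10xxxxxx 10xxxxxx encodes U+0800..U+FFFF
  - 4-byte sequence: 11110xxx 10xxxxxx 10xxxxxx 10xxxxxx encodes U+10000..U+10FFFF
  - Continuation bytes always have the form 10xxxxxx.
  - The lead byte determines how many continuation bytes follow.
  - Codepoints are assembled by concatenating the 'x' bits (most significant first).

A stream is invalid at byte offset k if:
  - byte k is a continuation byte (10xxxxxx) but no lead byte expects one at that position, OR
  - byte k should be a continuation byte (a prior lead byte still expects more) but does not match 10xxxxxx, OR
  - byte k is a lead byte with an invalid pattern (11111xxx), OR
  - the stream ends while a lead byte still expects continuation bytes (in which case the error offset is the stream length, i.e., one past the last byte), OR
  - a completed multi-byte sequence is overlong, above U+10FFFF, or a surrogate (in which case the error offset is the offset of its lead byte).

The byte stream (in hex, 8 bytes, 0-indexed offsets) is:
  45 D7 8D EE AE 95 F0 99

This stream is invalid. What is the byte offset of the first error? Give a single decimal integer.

Byte[0]=45: 1-byte ASCII. cp=U+0045
Byte[1]=D7: 2-byte lead, need 1 cont bytes. acc=0x17
Byte[2]=8D: continuation. acc=(acc<<6)|0x0D=0x5CD
Completed: cp=U+05CD (starts at byte 1)
Byte[3]=EE: 3-byte lead, need 2 cont bytes. acc=0xE
Byte[4]=AE: continuation. acc=(acc<<6)|0x2E=0x3AE
Byte[5]=95: continuation. acc=(acc<<6)|0x15=0xEB95
Completed: cp=U+EB95 (starts at byte 3)
Byte[6]=F0: 4-byte lead, need 3 cont bytes. acc=0x0
Byte[7]=99: continuation. acc=(acc<<6)|0x19=0x19
Byte[8]: stream ended, expected continuation. INVALID

Answer: 8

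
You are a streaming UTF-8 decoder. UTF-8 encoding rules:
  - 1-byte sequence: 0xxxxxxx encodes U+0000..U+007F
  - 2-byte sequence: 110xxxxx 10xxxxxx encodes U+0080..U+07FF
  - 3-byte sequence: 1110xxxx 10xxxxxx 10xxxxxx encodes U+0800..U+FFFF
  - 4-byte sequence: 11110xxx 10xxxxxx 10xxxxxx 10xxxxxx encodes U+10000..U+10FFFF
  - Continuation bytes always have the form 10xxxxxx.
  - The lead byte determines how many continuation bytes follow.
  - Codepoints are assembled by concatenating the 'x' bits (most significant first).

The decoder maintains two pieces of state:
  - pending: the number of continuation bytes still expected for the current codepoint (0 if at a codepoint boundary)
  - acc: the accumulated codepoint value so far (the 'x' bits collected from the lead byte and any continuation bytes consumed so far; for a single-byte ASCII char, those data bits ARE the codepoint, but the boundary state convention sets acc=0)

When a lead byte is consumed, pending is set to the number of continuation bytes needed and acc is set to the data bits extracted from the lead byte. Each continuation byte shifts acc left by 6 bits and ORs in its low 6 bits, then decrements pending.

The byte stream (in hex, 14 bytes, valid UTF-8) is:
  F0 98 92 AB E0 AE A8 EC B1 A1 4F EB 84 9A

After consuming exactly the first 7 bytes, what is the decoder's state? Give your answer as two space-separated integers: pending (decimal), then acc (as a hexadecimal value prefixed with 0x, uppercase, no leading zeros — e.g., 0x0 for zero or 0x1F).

Answer: 0 0xBA8

Derivation:
Byte[0]=F0: 4-byte lead. pending=3, acc=0x0
Byte[1]=98: continuation. acc=(acc<<6)|0x18=0x18, pending=2
Byte[2]=92: continuation. acc=(acc<<6)|0x12=0x612, pending=1
Byte[3]=AB: continuation. acc=(acc<<6)|0x2B=0x184AB, pending=0
Byte[4]=E0: 3-byte lead. pending=2, acc=0x0
Byte[5]=AE: continuation. acc=(acc<<6)|0x2E=0x2E, pending=1
Byte[6]=A8: continuation. acc=(acc<<6)|0x28=0xBA8, pending=0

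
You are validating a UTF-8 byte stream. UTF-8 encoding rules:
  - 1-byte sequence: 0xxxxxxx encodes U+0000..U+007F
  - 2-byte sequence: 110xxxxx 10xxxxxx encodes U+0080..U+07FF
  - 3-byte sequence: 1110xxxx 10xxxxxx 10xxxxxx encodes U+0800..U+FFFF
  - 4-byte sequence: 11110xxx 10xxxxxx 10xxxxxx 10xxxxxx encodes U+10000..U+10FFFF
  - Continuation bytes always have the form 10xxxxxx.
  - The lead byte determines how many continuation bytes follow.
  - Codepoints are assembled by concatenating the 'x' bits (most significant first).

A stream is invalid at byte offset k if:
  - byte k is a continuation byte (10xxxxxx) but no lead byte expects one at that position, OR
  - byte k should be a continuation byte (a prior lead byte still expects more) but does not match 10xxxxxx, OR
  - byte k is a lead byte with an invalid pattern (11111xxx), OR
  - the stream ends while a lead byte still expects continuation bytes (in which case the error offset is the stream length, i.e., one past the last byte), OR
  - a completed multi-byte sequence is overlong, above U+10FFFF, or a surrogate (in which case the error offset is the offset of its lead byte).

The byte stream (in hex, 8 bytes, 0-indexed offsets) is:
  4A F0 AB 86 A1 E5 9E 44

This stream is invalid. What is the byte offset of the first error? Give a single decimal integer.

Answer: 7

Derivation:
Byte[0]=4A: 1-byte ASCII. cp=U+004A
Byte[1]=F0: 4-byte lead, need 3 cont bytes. acc=0x0
Byte[2]=AB: continuation. acc=(acc<<6)|0x2B=0x2B
Byte[3]=86: continuation. acc=(acc<<6)|0x06=0xAC6
Byte[4]=A1: continuation. acc=(acc<<6)|0x21=0x2B1A1
Completed: cp=U+2B1A1 (starts at byte 1)
Byte[5]=E5: 3-byte lead, need 2 cont bytes. acc=0x5
Byte[6]=9E: continuation. acc=(acc<<6)|0x1E=0x15E
Byte[7]=44: expected 10xxxxxx continuation. INVALID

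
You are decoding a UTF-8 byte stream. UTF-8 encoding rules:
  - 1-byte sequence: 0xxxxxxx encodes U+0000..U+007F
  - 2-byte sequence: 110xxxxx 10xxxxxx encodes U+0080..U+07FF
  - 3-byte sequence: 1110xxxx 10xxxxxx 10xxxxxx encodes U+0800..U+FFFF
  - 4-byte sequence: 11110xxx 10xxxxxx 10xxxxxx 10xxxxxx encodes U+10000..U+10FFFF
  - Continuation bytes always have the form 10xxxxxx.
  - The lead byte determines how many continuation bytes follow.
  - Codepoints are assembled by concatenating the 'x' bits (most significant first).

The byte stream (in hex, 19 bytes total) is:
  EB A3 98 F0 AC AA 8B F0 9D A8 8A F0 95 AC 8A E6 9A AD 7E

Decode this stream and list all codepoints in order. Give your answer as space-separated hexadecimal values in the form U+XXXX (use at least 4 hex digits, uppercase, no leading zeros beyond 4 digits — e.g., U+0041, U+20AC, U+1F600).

Answer: U+B8D8 U+2CA8B U+1DA0A U+15B0A U+66AD U+007E

Derivation:
Byte[0]=EB: 3-byte lead, need 2 cont bytes. acc=0xB
Byte[1]=A3: continuation. acc=(acc<<6)|0x23=0x2E3
Byte[2]=98: continuation. acc=(acc<<6)|0x18=0xB8D8
Completed: cp=U+B8D8 (starts at byte 0)
Byte[3]=F0: 4-byte lead, need 3 cont bytes. acc=0x0
Byte[4]=AC: continuation. acc=(acc<<6)|0x2C=0x2C
Byte[5]=AA: continuation. acc=(acc<<6)|0x2A=0xB2A
Byte[6]=8B: continuation. acc=(acc<<6)|0x0B=0x2CA8B
Completed: cp=U+2CA8B (starts at byte 3)
Byte[7]=F0: 4-byte lead, need 3 cont bytes. acc=0x0
Byte[8]=9D: continuation. acc=(acc<<6)|0x1D=0x1D
Byte[9]=A8: continuation. acc=(acc<<6)|0x28=0x768
Byte[10]=8A: continuation. acc=(acc<<6)|0x0A=0x1DA0A
Completed: cp=U+1DA0A (starts at byte 7)
Byte[11]=F0: 4-byte lead, need 3 cont bytes. acc=0x0
Byte[12]=95: continuation. acc=(acc<<6)|0x15=0x15
Byte[13]=AC: continuation. acc=(acc<<6)|0x2C=0x56C
Byte[14]=8A: continuation. acc=(acc<<6)|0x0A=0x15B0A
Completed: cp=U+15B0A (starts at byte 11)
Byte[15]=E6: 3-byte lead, need 2 cont bytes. acc=0x6
Byte[16]=9A: continuation. acc=(acc<<6)|0x1A=0x19A
Byte[17]=AD: continuation. acc=(acc<<6)|0x2D=0x66AD
Completed: cp=U+66AD (starts at byte 15)
Byte[18]=7E: 1-byte ASCII. cp=U+007E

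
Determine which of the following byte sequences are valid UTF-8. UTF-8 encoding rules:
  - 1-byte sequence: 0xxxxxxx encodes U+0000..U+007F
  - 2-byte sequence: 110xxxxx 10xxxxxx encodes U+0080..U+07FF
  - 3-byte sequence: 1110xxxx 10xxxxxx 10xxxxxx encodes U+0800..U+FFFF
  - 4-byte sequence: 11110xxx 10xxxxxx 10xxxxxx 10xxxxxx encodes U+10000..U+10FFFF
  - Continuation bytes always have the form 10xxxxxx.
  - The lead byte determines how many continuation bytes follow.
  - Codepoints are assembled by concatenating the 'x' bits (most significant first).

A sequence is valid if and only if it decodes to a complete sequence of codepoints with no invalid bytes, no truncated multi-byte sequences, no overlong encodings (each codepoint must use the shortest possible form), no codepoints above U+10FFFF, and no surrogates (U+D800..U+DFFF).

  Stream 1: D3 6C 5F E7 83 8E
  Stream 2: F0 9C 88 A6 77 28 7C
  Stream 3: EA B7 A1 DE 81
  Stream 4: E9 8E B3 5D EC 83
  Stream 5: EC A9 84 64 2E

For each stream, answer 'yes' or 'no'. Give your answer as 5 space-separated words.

Answer: no yes yes no yes

Derivation:
Stream 1: error at byte offset 1. INVALID
Stream 2: decodes cleanly. VALID
Stream 3: decodes cleanly. VALID
Stream 4: error at byte offset 6. INVALID
Stream 5: decodes cleanly. VALID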